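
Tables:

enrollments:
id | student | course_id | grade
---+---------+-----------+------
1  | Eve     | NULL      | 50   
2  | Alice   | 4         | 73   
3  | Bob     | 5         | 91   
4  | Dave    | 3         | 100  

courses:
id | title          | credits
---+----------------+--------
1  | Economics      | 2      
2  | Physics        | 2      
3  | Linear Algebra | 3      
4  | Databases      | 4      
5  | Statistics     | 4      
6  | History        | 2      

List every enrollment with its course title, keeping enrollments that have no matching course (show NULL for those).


LEFT JOIN keeps every row from enrollments (the left table); where course_id has no match in courses, the course columns become NULL. Walk through each enrollment:
  - enrollment 1 (Eve): course_id=NULL, no match -> kept with NULL
  - enrollment 2 (Alice): course_id=4 -> matches Databases
  - enrollment 3 (Bob): course_id=5 -> matches Statistics
  - enrollment 4 (Dave): course_id=3 -> matches Linear Algebra
All 4 rows appear; 1 has NULL course.

SQL:
SELECT a.student, b.title AS course
FROM enrollments a
LEFT JOIN courses b ON a.course_id = b.id

Result:
student | course        
--------+---------------
Eve     | NULL          
Alice   | Databases     
Bob     | Statistics    
Dave    | Linear Algebra


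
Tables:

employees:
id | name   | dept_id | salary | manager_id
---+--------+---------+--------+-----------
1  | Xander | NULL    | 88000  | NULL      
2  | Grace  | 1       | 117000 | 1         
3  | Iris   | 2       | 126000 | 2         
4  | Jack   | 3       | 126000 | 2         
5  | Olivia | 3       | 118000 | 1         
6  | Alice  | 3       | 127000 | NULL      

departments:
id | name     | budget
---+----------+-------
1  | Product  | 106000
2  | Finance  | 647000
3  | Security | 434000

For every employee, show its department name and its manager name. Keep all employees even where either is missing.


Two LEFT JOINs from the same base table employees: one to departments via dept_id, one to employees itself via manager_id. Both are LEFT so every employee is preserved.
Match against departments:
  - employee 1 (Xander): dept_id=NULL, no match -> kept with NULL
  - employee 2 (Grace): dept_id=1 -> matches Product
  - employee 3 (Iris): dept_id=2 -> matches Finance
  - employee 4 (Jack): dept_id=3 -> matches Security
  - employee 5 (Olivia): dept_id=3 -> matches Security
  - employee 6 (Alice): dept_id=3 -> matches Security
Match against employees (self):
  - employee 1 (Xander): manager_id=NULL -> NULL
  - employee 2 (Grace): manager_id=1 -> Xander
  - employee 3 (Iris): manager_id=2 -> Grace
  - employee 4 (Jack): manager_id=2 -> Grace
  - employee 5 (Olivia): manager_id=1 -> Xander
  - employee 6 (Alice): manager_id=NULL -> NULL

SQL:
SELECT a.name, b.name AS department, c.name AS manager
FROM employees a
LEFT JOIN departments b ON a.dept_id = b.id
LEFT JOIN employees c ON a.manager_id = c.id

Result:
name   | department | manager
-------+------------+--------
Xander | NULL       | NULL   
Grace  | Product    | Xander 
Iris   | Finance    | Grace  
Jack   | Security   | Grace  
Olivia | Security   | Xander 
Alice  | Security   | NULL   


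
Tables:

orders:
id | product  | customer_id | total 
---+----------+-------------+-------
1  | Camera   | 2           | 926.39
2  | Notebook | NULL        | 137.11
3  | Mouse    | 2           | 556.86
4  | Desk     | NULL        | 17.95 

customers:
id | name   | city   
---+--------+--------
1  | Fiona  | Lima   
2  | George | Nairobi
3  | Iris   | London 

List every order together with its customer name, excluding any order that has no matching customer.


INNER JOIN keeps only orders rows whose customer_id matches an id in customers. Walk through each order:
  - order 1 (Camera): customer_id=2 -> matches George
  - order 2 (Notebook): customer_id=NULL, no match -> dropped
  - order 3 (Mouse): customer_id=2 -> matches George
  - order 4 (Desk): customer_id=NULL, no match -> dropped
So 2 of 4 rows are dropped.

SQL:
SELECT a.product, b.name AS customer
FROM orders a
INNER JOIN customers b ON a.customer_id = b.id

Result:
product | customer
--------+---------
Camera  | George  
Mouse   | George  


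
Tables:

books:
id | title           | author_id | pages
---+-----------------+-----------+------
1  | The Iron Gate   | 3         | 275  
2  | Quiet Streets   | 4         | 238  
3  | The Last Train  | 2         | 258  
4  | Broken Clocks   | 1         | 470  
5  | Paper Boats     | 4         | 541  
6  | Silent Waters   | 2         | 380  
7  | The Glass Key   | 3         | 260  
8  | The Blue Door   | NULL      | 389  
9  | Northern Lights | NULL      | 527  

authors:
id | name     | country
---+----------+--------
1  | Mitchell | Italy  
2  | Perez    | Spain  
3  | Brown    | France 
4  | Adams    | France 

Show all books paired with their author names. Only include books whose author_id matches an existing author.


INNER JOIN keeps only books rows whose author_id matches an id in authors. Walk through each book:
  - book 1 (The Iron Gate): author_id=3 -> matches Brown
  - book 2 (Quiet Streets): author_id=4 -> matches Adams
  - book 3 (The Last Train): author_id=2 -> matches Perez
  - book 4 (Broken Clocks): author_id=1 -> matches Mitchell
  - book 5 (Paper Boats): author_id=4 -> matches Adams
  - book 6 (Silent Waters): author_id=2 -> matches Perez
  - book 7 (The Glass Key): author_id=3 -> matches Brown
  - book 8 (The Blue Door): author_id=NULL, no match -> dropped
  - book 9 (Northern Lights): author_id=NULL, no match -> dropped
So 2 of 9 rows are dropped.

SQL:
SELECT a.title, b.name AS author
FROM books a
INNER JOIN authors b ON a.author_id = b.id

Result:
title          | author  
---------------+---------
The Iron Gate  | Brown   
Quiet Streets  | Adams   
The Last Train | Perez   
Broken Clocks  | Mitchell
Paper Boats    | Adams   
Silent Waters  | Perez   
The Glass Key  | Brown   


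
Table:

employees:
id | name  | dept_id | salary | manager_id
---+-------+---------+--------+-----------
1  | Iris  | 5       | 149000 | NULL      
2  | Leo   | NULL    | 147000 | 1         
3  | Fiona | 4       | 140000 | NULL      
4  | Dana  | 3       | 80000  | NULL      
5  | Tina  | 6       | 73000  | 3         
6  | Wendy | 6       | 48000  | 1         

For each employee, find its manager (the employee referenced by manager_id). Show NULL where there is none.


This is a self-join: employees is joined to a second copy of itself, matching each row's manager_id to another row's id. Use LEFT JOIN so rows with manager_id=NULL are kept.
  - employee 1 (Iris): manager_id=NULL -> NULL
  - employee 2 (Leo): manager_id=1 -> Iris
  - employee 3 (Fiona): manager_id=NULL -> NULL
  - employee 4 (Dana): manager_id=NULL -> NULL
  - employee 5 (Tina): manager_id=3 -> Fiona
  - employee 6 (Wendy): manager_id=1 -> Iris

SQL:
SELECT a.name AS item, b.name AS manager
FROM employees a
LEFT JOIN employees b ON a.manager_id = b.id

Result:
item  | manager
------+--------
Iris  | NULL   
Leo   | Iris   
Fiona | NULL   
Dana  | NULL   
Tina  | Fiona  
Wendy | Iris   


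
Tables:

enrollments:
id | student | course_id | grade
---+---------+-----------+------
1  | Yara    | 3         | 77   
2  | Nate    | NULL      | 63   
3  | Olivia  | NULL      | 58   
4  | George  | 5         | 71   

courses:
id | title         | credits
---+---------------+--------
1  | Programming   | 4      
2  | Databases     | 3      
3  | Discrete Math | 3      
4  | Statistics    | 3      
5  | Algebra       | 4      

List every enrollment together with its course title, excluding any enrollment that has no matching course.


INNER JOIN keeps only enrollments rows whose course_id matches an id in courses. Walk through each enrollment:
  - enrollment 1 (Yara): course_id=3 -> matches Discrete Math
  - enrollment 2 (Nate): course_id=NULL, no match -> dropped
  - enrollment 3 (Olivia): course_id=NULL, no match -> dropped
  - enrollment 4 (George): course_id=5 -> matches Algebra
So 2 of 4 rows are dropped.

SQL:
SELECT a.student, b.title AS course
FROM enrollments a
INNER JOIN courses b ON a.course_id = b.id

Result:
student | course       
--------+--------------
Yara    | Discrete Math
George  | Algebra      


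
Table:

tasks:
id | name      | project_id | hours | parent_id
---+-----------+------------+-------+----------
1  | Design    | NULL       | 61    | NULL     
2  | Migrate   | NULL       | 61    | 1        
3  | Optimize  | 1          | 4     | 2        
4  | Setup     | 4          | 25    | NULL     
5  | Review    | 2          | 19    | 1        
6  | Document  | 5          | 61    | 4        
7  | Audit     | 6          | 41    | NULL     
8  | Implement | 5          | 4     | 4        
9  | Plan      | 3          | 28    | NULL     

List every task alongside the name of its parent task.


This is a self-join: tasks is joined to a second copy of itself, matching each row's parent_id to another row's id. Use LEFT JOIN so rows with parent_id=NULL are kept.
  - task 1 (Design): parent_id=NULL -> NULL
  - task 2 (Migrate): parent_id=1 -> Design
  - task 3 (Optimize): parent_id=2 -> Migrate
  - task 4 (Setup): parent_id=NULL -> NULL
  - task 5 (Review): parent_id=1 -> Design
  - task 6 (Document): parent_id=4 -> Setup
  - task 7 (Audit): parent_id=NULL -> NULL
  - task 8 (Implement): parent_id=4 -> Setup
  - task 9 (Plan): parent_id=NULL -> NULL

SQL:
SELECT a.name AS item, b.name AS parent
FROM tasks a
LEFT JOIN tasks b ON a.parent_id = b.id

Result:
item      | parent 
----------+--------
Design    | NULL   
Migrate   | Design 
Optimize  | Migrate
Setup     | NULL   
Review    | Design 
Document  | Setup  
Audit     | NULL   
Implement | Setup  
Plan      | NULL   


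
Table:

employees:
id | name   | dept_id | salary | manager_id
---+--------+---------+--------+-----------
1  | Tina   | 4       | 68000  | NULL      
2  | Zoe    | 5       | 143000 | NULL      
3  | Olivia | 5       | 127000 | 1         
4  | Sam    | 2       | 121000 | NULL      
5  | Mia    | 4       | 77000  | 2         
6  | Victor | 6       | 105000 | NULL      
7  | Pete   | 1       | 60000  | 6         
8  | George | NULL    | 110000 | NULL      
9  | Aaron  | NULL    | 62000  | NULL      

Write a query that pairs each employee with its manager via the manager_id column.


This is a self-join: employees is joined to a second copy of itself, matching each row's manager_id to another row's id. Use LEFT JOIN so rows with manager_id=NULL are kept.
  - employee 1 (Tina): manager_id=NULL -> NULL
  - employee 2 (Zoe): manager_id=NULL -> NULL
  - employee 3 (Olivia): manager_id=1 -> Tina
  - employee 4 (Sam): manager_id=NULL -> NULL
  - employee 5 (Mia): manager_id=2 -> Zoe
  - employee 6 (Victor): manager_id=NULL -> NULL
  - employee 7 (Pete): manager_id=6 -> Victor
  - employee 8 (George): manager_id=NULL -> NULL
  - employee 9 (Aaron): manager_id=NULL -> NULL

SQL:
SELECT a.name AS item, b.name AS manager
FROM employees a
LEFT JOIN employees b ON a.manager_id = b.id

Result:
item   | manager
-------+--------
Tina   | NULL   
Zoe    | NULL   
Olivia | Tina   
Sam    | NULL   
Mia    | Zoe    
Victor | NULL   
Pete   | Victor 
George | NULL   
Aaron  | NULL   


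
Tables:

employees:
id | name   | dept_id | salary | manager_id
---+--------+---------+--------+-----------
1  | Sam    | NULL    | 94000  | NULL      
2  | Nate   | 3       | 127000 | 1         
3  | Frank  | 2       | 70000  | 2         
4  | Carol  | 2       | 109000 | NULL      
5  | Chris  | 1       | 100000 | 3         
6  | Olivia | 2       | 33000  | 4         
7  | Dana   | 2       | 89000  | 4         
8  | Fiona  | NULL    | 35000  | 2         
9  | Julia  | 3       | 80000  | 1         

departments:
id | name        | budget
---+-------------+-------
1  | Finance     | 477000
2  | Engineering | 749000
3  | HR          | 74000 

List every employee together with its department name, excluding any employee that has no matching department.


INNER JOIN keeps only employees rows whose dept_id matches an id in departments. Walk through each employee:
  - employee 1 (Sam): dept_id=NULL, no match -> dropped
  - employee 2 (Nate): dept_id=3 -> matches HR
  - employee 3 (Frank): dept_id=2 -> matches Engineering
  - employee 4 (Carol): dept_id=2 -> matches Engineering
  - employee 5 (Chris): dept_id=1 -> matches Finance
  - employee 6 (Olivia): dept_id=2 -> matches Engineering
  - employee 7 (Dana): dept_id=2 -> matches Engineering
  - employee 8 (Fiona): dept_id=NULL, no match -> dropped
  - employee 9 (Julia): dept_id=3 -> matches HR
So 2 of 9 rows are dropped.

SQL:
SELECT a.name, b.name AS department
FROM employees a
INNER JOIN departments b ON a.dept_id = b.id

Result:
name   | department 
-------+------------
Nate   | HR         
Frank  | Engineering
Carol  | Engineering
Chris  | Finance    
Olivia | Engineering
Dana   | Engineering
Julia  | HR         


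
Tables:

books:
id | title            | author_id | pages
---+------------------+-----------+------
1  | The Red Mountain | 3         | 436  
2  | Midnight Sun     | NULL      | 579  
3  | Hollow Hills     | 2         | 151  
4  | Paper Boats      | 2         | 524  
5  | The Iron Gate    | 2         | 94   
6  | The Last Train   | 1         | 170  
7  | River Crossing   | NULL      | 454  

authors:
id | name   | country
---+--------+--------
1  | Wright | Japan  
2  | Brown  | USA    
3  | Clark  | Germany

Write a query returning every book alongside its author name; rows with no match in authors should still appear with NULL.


LEFT JOIN keeps every row from books (the left table); where author_id has no match in authors, the author columns become NULL. Walk through each book:
  - book 1 (The Red Mountain): author_id=3 -> matches Clark
  - book 2 (Midnight Sun): author_id=NULL, no match -> kept with NULL
  - book 3 (Hollow Hills): author_id=2 -> matches Brown
  - book 4 (Paper Boats): author_id=2 -> matches Brown
  - book 5 (The Iron Gate): author_id=2 -> matches Brown
  - book 6 (The Last Train): author_id=1 -> matches Wright
  - book 7 (River Crossing): author_id=NULL, no match -> kept with NULL
All 7 rows appear; 2 have NULL author.

SQL:
SELECT a.title, b.name AS author
FROM books a
LEFT JOIN authors b ON a.author_id = b.id

Result:
title            | author
-----------------+-------
The Red Mountain | Clark 
Midnight Sun     | NULL  
Hollow Hills     | Brown 
Paper Boats      | Brown 
The Iron Gate    | Brown 
The Last Train   | Wright
River Crossing   | NULL  


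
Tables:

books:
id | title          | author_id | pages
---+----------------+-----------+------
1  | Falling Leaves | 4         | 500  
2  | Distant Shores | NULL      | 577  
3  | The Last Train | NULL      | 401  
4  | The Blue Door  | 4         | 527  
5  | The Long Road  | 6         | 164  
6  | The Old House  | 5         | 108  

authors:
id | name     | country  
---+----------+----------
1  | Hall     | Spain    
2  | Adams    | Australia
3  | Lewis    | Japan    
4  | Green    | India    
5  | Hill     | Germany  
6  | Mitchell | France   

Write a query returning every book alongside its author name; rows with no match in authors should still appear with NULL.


LEFT JOIN keeps every row from books (the left table); where author_id has no match in authors, the author columns become NULL. Walk through each book:
  - book 1 (Falling Leaves): author_id=4 -> matches Green
  - book 2 (Distant Shores): author_id=NULL, no match -> kept with NULL
  - book 3 (The Last Train): author_id=NULL, no match -> kept with NULL
  - book 4 (The Blue Door): author_id=4 -> matches Green
  - book 5 (The Long Road): author_id=6 -> matches Mitchell
  - book 6 (The Old House): author_id=5 -> matches Hill
All 6 rows appear; 2 have NULL author.

SQL:
SELECT a.title, b.name AS author
FROM books a
LEFT JOIN authors b ON a.author_id = b.id

Result:
title          | author  
---------------+---------
Falling Leaves | Green   
Distant Shores | NULL    
The Last Train | NULL    
The Blue Door  | Green   
The Long Road  | Mitchell
The Old House  | Hill    


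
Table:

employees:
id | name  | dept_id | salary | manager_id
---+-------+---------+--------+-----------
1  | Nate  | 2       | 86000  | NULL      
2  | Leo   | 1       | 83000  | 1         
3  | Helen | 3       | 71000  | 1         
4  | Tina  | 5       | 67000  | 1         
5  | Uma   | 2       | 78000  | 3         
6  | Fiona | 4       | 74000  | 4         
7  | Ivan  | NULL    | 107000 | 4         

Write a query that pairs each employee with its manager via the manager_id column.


This is a self-join: employees is joined to a second copy of itself, matching each row's manager_id to another row's id. Use LEFT JOIN so rows with manager_id=NULL are kept.
  - employee 1 (Nate): manager_id=NULL -> NULL
  - employee 2 (Leo): manager_id=1 -> Nate
  - employee 3 (Helen): manager_id=1 -> Nate
  - employee 4 (Tina): manager_id=1 -> Nate
  - employee 5 (Uma): manager_id=3 -> Helen
  - employee 6 (Fiona): manager_id=4 -> Tina
  - employee 7 (Ivan): manager_id=4 -> Tina

SQL:
SELECT a.name AS item, b.name AS manager
FROM employees a
LEFT JOIN employees b ON a.manager_id = b.id

Result:
item  | manager
------+--------
Nate  | NULL   
Leo   | Nate   
Helen | Nate   
Tina  | Nate   
Uma   | Helen  
Fiona | Tina   
Ivan  | Tina   


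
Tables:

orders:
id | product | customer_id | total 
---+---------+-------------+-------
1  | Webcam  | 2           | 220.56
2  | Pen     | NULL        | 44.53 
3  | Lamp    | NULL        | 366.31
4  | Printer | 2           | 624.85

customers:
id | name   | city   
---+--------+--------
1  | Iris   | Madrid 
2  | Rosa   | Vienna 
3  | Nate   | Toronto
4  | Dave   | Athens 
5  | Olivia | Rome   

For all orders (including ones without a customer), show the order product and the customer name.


LEFT JOIN keeps every row from orders (the left table); where customer_id has no match in customers, the customer columns become NULL. Walk through each order:
  - order 1 (Webcam): customer_id=2 -> matches Rosa
  - order 2 (Pen): customer_id=NULL, no match -> kept with NULL
  - order 3 (Lamp): customer_id=NULL, no match -> kept with NULL
  - order 4 (Printer): customer_id=2 -> matches Rosa
All 4 rows appear; 2 have NULL customer.

SQL:
SELECT a.product, b.name AS customer
FROM orders a
LEFT JOIN customers b ON a.customer_id = b.id

Result:
product | customer
--------+---------
Webcam  | Rosa    
Pen     | NULL    
Lamp    | NULL    
Printer | Rosa    


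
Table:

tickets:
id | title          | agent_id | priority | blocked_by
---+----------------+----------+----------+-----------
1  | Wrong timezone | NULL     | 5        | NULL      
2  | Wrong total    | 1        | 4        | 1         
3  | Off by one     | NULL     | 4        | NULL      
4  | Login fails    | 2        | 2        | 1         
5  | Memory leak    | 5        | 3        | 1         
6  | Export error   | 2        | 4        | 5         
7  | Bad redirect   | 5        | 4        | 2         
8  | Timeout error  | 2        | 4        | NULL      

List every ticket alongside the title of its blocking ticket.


This is a self-join: tickets is joined to a second copy of itself, matching each row's blocked_by to another row's id. Use LEFT JOIN so rows with blocked_by=NULL are kept.
  - ticket 1 (Wrong timezone): blocked_by=NULL -> NULL
  - ticket 2 (Wrong total): blocked_by=1 -> Wrong timezone
  - ticket 3 (Off by one): blocked_by=NULL -> NULL
  - ticket 4 (Login fails): blocked_by=1 -> Wrong timezone
  - ticket 5 (Memory leak): blocked_by=1 -> Wrong timezone
  - ticket 6 (Export error): blocked_by=5 -> Memory leak
  - ticket 7 (Bad redirect): blocked_by=2 -> Wrong total
  - ticket 8 (Timeout error): blocked_by=NULL -> NULL

SQL:
SELECT a.title AS item, b.title AS blocked_by
FROM tickets a
LEFT JOIN tickets b ON a.blocked_by = b.id

Result:
item           | blocked_by    
---------------+---------------
Wrong timezone | NULL          
Wrong total    | Wrong timezone
Off by one     | NULL          
Login fails    | Wrong timezone
Memory leak    | Wrong timezone
Export error   | Memory leak   
Bad redirect   | Wrong total   
Timeout error  | NULL          


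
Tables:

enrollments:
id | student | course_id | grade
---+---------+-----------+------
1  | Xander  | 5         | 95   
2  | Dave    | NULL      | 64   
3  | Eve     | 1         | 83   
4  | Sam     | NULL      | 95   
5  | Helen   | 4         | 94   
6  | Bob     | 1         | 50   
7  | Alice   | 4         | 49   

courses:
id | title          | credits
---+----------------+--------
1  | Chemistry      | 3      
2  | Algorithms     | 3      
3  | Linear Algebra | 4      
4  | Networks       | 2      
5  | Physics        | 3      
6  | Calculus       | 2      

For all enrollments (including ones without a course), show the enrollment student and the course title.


LEFT JOIN keeps every row from enrollments (the left table); where course_id has no match in courses, the course columns become NULL. Walk through each enrollment:
  - enrollment 1 (Xander): course_id=5 -> matches Physics
  - enrollment 2 (Dave): course_id=NULL, no match -> kept with NULL
  - enrollment 3 (Eve): course_id=1 -> matches Chemistry
  - enrollment 4 (Sam): course_id=NULL, no match -> kept with NULL
  - enrollment 5 (Helen): course_id=4 -> matches Networks
  - enrollment 6 (Bob): course_id=1 -> matches Chemistry
  - enrollment 7 (Alice): course_id=4 -> matches Networks
All 7 rows appear; 2 have NULL course.

SQL:
SELECT a.student, b.title AS course
FROM enrollments a
LEFT JOIN courses b ON a.course_id = b.id

Result:
student | course   
--------+----------
Xander  | Physics  
Dave    | NULL     
Eve     | Chemistry
Sam     | NULL     
Helen   | Networks 
Bob     | Chemistry
Alice   | Networks 


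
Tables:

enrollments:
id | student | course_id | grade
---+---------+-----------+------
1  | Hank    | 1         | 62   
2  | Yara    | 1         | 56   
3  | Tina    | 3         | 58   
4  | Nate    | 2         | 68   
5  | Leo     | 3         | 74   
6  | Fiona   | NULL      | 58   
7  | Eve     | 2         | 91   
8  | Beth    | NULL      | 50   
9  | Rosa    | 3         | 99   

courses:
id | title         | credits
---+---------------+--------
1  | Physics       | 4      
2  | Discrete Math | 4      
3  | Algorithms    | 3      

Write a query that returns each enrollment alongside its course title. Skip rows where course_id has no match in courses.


INNER JOIN keeps only enrollments rows whose course_id matches an id in courses. Walk through each enrollment:
  - enrollment 1 (Hank): course_id=1 -> matches Physics
  - enrollment 2 (Yara): course_id=1 -> matches Physics
  - enrollment 3 (Tina): course_id=3 -> matches Algorithms
  - enrollment 4 (Nate): course_id=2 -> matches Discrete Math
  - enrollment 5 (Leo): course_id=3 -> matches Algorithms
  - enrollment 6 (Fiona): course_id=NULL, no match -> dropped
  - enrollment 7 (Eve): course_id=2 -> matches Discrete Math
  - enrollment 8 (Beth): course_id=NULL, no match -> dropped
  - enrollment 9 (Rosa): course_id=3 -> matches Algorithms
So 2 of 9 rows are dropped.

SQL:
SELECT a.student, b.title AS course
FROM enrollments a
INNER JOIN courses b ON a.course_id = b.id

Result:
student | course       
--------+--------------
Hank    | Physics      
Yara    | Physics      
Tina    | Algorithms   
Nate    | Discrete Math
Leo     | Algorithms   
Eve     | Discrete Math
Rosa    | Algorithms   


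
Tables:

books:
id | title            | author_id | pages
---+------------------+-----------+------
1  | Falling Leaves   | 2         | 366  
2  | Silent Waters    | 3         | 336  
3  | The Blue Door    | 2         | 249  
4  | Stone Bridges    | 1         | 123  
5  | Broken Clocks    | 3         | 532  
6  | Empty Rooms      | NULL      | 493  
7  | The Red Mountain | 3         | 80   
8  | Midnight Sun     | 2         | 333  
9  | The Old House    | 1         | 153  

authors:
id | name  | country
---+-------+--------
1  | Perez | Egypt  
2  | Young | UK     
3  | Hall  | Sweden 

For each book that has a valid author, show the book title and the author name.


INNER JOIN keeps only books rows whose author_id matches an id in authors. Walk through each book:
  - book 1 (Falling Leaves): author_id=2 -> matches Young
  - book 2 (Silent Waters): author_id=3 -> matches Hall
  - book 3 (The Blue Door): author_id=2 -> matches Young
  - book 4 (Stone Bridges): author_id=1 -> matches Perez
  - book 5 (Broken Clocks): author_id=3 -> matches Hall
  - book 6 (Empty Rooms): author_id=NULL, no match -> dropped
  - book 7 (The Red Mountain): author_id=3 -> matches Hall
  - book 8 (Midnight Sun): author_id=2 -> matches Young
  - book 9 (The Old House): author_id=1 -> matches Perez
So 1 of 9 rows is dropped.

SQL:
SELECT a.title, b.name AS author
FROM books a
INNER JOIN authors b ON a.author_id = b.id

Result:
title            | author
-----------------+-------
Falling Leaves   | Young 
Silent Waters    | Hall  
The Blue Door    | Young 
Stone Bridges    | Perez 
Broken Clocks    | Hall  
The Red Mountain | Hall  
Midnight Sun     | Young 
The Old House    | Perez 


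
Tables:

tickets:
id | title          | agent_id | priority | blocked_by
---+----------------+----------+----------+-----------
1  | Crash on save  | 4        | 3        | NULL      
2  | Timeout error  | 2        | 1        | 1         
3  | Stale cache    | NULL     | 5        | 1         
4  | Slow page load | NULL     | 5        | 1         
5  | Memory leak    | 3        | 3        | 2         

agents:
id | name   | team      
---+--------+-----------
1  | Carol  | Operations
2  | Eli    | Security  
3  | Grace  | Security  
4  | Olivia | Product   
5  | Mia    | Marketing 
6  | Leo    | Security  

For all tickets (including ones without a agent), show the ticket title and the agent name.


LEFT JOIN keeps every row from tickets (the left table); where agent_id has no match in agents, the agent columns become NULL. Walk through each ticket:
  - ticket 1 (Crash on save): agent_id=4 -> matches Olivia
  - ticket 2 (Timeout error): agent_id=2 -> matches Eli
  - ticket 3 (Stale cache): agent_id=NULL, no match -> kept with NULL
  - ticket 4 (Slow page load): agent_id=NULL, no match -> kept with NULL
  - ticket 5 (Memory leak): agent_id=3 -> matches Grace
All 5 rows appear; 2 have NULL agent.

SQL:
SELECT a.title, b.name AS agent
FROM tickets a
LEFT JOIN agents b ON a.agent_id = b.id

Result:
title          | agent 
---------------+-------
Crash on save  | Olivia
Timeout error  | Eli   
Stale cache    | NULL  
Slow page load | NULL  
Memory leak    | Grace 


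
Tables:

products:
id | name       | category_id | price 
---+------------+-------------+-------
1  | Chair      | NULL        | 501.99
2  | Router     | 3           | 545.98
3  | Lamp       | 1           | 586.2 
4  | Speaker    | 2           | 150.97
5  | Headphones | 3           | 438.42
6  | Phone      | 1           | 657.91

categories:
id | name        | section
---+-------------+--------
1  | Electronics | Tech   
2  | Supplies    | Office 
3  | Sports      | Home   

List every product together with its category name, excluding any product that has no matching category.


INNER JOIN keeps only products rows whose category_id matches an id in categories. Walk through each product:
  - product 1 (Chair): category_id=NULL, no match -> dropped
  - product 2 (Router): category_id=3 -> matches Sports
  - product 3 (Lamp): category_id=1 -> matches Electronics
  - product 4 (Speaker): category_id=2 -> matches Supplies
  - product 5 (Headphones): category_id=3 -> matches Sports
  - product 6 (Phone): category_id=1 -> matches Electronics
So 1 of 6 rows is dropped.

SQL:
SELECT a.name, b.name AS category
FROM products a
INNER JOIN categories b ON a.category_id = b.id

Result:
name       | category   
-----------+------------
Router     | Sports     
Lamp       | Electronics
Speaker    | Supplies   
Headphones | Sports     
Phone      | Electronics


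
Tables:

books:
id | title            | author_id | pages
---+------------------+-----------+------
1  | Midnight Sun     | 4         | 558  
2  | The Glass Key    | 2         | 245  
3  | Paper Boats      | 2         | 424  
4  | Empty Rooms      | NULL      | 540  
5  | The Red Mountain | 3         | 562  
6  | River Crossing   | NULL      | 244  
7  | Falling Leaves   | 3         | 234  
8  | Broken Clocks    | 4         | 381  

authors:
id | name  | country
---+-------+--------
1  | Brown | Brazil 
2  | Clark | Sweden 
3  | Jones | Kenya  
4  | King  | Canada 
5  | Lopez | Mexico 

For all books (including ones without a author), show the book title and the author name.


LEFT JOIN keeps every row from books (the left table); where author_id has no match in authors, the author columns become NULL. Walk through each book:
  - book 1 (Midnight Sun): author_id=4 -> matches King
  - book 2 (The Glass Key): author_id=2 -> matches Clark
  - book 3 (Paper Boats): author_id=2 -> matches Clark
  - book 4 (Empty Rooms): author_id=NULL, no match -> kept with NULL
  - book 5 (The Red Mountain): author_id=3 -> matches Jones
  - book 6 (River Crossing): author_id=NULL, no match -> kept with NULL
  - book 7 (Falling Leaves): author_id=3 -> matches Jones
  - book 8 (Broken Clocks): author_id=4 -> matches King
All 8 rows appear; 2 have NULL author.

SQL:
SELECT a.title, b.name AS author
FROM books a
LEFT JOIN authors b ON a.author_id = b.id

Result:
title            | author
-----------------+-------
Midnight Sun     | King  
The Glass Key    | Clark 
Paper Boats      | Clark 
Empty Rooms      | NULL  
The Red Mountain | Jones 
River Crossing   | NULL  
Falling Leaves   | Jones 
Broken Clocks    | King  


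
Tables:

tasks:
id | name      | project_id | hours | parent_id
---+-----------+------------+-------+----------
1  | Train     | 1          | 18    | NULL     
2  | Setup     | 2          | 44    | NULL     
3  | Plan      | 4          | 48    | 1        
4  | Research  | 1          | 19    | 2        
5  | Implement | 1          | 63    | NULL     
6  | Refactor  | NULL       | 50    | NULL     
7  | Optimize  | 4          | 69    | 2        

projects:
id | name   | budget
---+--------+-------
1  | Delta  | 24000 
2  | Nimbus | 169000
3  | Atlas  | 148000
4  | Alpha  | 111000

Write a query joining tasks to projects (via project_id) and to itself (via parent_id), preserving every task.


Two LEFT JOINs from the same base table tasks: one to projects via project_id, one to tasks itself via parent_id. Both are LEFT so every task is preserved.
Match against projects:
  - task 1 (Train): project_id=1 -> matches Delta
  - task 2 (Setup): project_id=2 -> matches Nimbus
  - task 3 (Plan): project_id=4 -> matches Alpha
  - task 4 (Research): project_id=1 -> matches Delta
  - task 5 (Implement): project_id=1 -> matches Delta
  - task 6 (Refactor): project_id=NULL, no match -> kept with NULL
  - task 7 (Optimize): project_id=4 -> matches Alpha
Match against tasks (self):
  - task 1 (Train): parent_id=NULL -> NULL
  - task 2 (Setup): parent_id=NULL -> NULL
  - task 3 (Plan): parent_id=1 -> Train
  - task 4 (Research): parent_id=2 -> Setup
  - task 5 (Implement): parent_id=NULL -> NULL
  - task 6 (Refactor): parent_id=NULL -> NULL
  - task 7 (Optimize): parent_id=2 -> Setup

SQL:
SELECT a.name, b.name AS project, c.name AS parent
FROM tasks a
LEFT JOIN projects b ON a.project_id = b.id
LEFT JOIN tasks c ON a.parent_id = c.id

Result:
name      | project | parent
----------+---------+-------
Train     | Delta   | NULL  
Setup     | Nimbus  | NULL  
Plan      | Alpha   | Train 
Research  | Delta   | Setup 
Implement | Delta   | NULL  
Refactor  | NULL    | NULL  
Optimize  | Alpha   | Setup 


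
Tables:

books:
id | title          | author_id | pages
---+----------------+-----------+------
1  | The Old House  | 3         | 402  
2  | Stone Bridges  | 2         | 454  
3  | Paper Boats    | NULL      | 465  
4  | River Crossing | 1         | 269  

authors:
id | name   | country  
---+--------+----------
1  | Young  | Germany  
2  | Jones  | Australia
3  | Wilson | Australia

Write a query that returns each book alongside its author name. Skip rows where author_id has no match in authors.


INNER JOIN keeps only books rows whose author_id matches an id in authors. Walk through each book:
  - book 1 (The Old House): author_id=3 -> matches Wilson
  - book 2 (Stone Bridges): author_id=2 -> matches Jones
  - book 3 (Paper Boats): author_id=NULL, no match -> dropped
  - book 4 (River Crossing): author_id=1 -> matches Young
So 1 of 4 rows is dropped.

SQL:
SELECT a.title, b.name AS author
FROM books a
INNER JOIN authors b ON a.author_id = b.id

Result:
title          | author
---------------+-------
The Old House  | Wilson
Stone Bridges  | Jones 
River Crossing | Young 


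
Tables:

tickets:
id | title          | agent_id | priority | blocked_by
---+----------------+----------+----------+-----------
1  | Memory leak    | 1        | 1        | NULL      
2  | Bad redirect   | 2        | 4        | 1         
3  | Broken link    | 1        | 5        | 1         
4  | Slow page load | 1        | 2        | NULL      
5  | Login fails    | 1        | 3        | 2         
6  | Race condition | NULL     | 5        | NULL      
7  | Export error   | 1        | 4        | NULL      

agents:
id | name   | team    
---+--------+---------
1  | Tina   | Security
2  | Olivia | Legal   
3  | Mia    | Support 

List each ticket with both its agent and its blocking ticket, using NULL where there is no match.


Two LEFT JOINs from the same base table tickets: one to agents via agent_id, one to tickets itself via blocked_by. Both are LEFT so every ticket is preserved.
Match against agents:
  - ticket 1 (Memory leak): agent_id=1 -> matches Tina
  - ticket 2 (Bad redirect): agent_id=2 -> matches Olivia
  - ticket 3 (Broken link): agent_id=1 -> matches Tina
  - ticket 4 (Slow page load): agent_id=1 -> matches Tina
  - ticket 5 (Login fails): agent_id=1 -> matches Tina
  - ticket 6 (Race condition): agent_id=NULL, no match -> kept with NULL
  - ticket 7 (Export error): agent_id=1 -> matches Tina
Match against tickets (self):
  - ticket 1 (Memory leak): blocked_by=NULL -> NULL
  - ticket 2 (Bad redirect): blocked_by=1 -> Memory leak
  - ticket 3 (Broken link): blocked_by=1 -> Memory leak
  - ticket 4 (Slow page load): blocked_by=NULL -> NULL
  - ticket 5 (Login fails): blocked_by=2 -> Bad redirect
  - ticket 6 (Race condition): blocked_by=NULL -> NULL
  - ticket 7 (Export error): blocked_by=NULL -> NULL

SQL:
SELECT a.title, b.name AS agent, c.title AS blocked_by
FROM tickets a
LEFT JOIN agents b ON a.agent_id = b.id
LEFT JOIN tickets c ON a.blocked_by = c.id

Result:
title          | agent  | blocked_by  
---------------+--------+-------------
Memory leak    | Tina   | NULL        
Bad redirect   | Olivia | Memory leak 
Broken link    | Tina   | Memory leak 
Slow page load | Tina   | NULL        
Login fails    | Tina   | Bad redirect
Race condition | NULL   | NULL        
Export error   | Tina   | NULL        


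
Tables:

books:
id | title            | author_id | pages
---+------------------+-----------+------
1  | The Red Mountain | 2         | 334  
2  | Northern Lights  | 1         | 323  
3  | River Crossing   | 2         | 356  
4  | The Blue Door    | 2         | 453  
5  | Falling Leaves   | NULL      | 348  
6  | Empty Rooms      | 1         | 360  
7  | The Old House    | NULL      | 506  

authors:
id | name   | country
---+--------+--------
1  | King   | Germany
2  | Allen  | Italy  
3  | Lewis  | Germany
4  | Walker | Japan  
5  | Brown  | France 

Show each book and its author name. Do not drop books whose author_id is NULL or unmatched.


LEFT JOIN keeps every row from books (the left table); where author_id has no match in authors, the author columns become NULL. Walk through each book:
  - book 1 (The Red Mountain): author_id=2 -> matches Allen
  - book 2 (Northern Lights): author_id=1 -> matches King
  - book 3 (River Crossing): author_id=2 -> matches Allen
  - book 4 (The Blue Door): author_id=2 -> matches Allen
  - book 5 (Falling Leaves): author_id=NULL, no match -> kept with NULL
  - book 6 (Empty Rooms): author_id=1 -> matches King
  - book 7 (The Old House): author_id=NULL, no match -> kept with NULL
All 7 rows appear; 2 have NULL author.

SQL:
SELECT a.title, b.name AS author
FROM books a
LEFT JOIN authors b ON a.author_id = b.id

Result:
title            | author
-----------------+-------
The Red Mountain | Allen 
Northern Lights  | King  
River Crossing   | Allen 
The Blue Door    | Allen 
Falling Leaves   | NULL  
Empty Rooms      | King  
The Old House    | NULL  


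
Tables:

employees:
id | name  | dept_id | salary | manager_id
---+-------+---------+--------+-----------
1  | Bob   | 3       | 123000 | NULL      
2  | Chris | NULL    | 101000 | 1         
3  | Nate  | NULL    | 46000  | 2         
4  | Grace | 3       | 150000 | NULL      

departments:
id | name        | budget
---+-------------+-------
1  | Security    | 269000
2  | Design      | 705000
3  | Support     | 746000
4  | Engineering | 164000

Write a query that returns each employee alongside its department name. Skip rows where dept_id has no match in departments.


INNER JOIN keeps only employees rows whose dept_id matches an id in departments. Walk through each employee:
  - employee 1 (Bob): dept_id=3 -> matches Support
  - employee 2 (Chris): dept_id=NULL, no match -> dropped
  - employee 3 (Nate): dept_id=NULL, no match -> dropped
  - employee 4 (Grace): dept_id=3 -> matches Support
So 2 of 4 rows are dropped.

SQL:
SELECT a.name, b.name AS department
FROM employees a
INNER JOIN departments b ON a.dept_id = b.id

Result:
name  | department
------+-----------
Bob   | Support   
Grace | Support   


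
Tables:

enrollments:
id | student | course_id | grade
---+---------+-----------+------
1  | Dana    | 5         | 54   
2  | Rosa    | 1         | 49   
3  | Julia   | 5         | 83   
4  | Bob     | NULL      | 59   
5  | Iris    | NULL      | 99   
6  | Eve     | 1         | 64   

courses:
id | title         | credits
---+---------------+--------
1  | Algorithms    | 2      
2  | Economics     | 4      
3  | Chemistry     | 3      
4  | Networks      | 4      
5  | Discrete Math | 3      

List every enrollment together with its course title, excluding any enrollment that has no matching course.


INNER JOIN keeps only enrollments rows whose course_id matches an id in courses. Walk through each enrollment:
  - enrollment 1 (Dana): course_id=5 -> matches Discrete Math
  - enrollment 2 (Rosa): course_id=1 -> matches Algorithms
  - enrollment 3 (Julia): course_id=5 -> matches Discrete Math
  - enrollment 4 (Bob): course_id=NULL, no match -> dropped
  - enrollment 5 (Iris): course_id=NULL, no match -> dropped
  - enrollment 6 (Eve): course_id=1 -> matches Algorithms
So 2 of 6 rows are dropped.

SQL:
SELECT a.student, b.title AS course
FROM enrollments a
INNER JOIN courses b ON a.course_id = b.id

Result:
student | course       
--------+--------------
Dana    | Discrete Math
Rosa    | Algorithms   
Julia   | Discrete Math
Eve     | Algorithms   


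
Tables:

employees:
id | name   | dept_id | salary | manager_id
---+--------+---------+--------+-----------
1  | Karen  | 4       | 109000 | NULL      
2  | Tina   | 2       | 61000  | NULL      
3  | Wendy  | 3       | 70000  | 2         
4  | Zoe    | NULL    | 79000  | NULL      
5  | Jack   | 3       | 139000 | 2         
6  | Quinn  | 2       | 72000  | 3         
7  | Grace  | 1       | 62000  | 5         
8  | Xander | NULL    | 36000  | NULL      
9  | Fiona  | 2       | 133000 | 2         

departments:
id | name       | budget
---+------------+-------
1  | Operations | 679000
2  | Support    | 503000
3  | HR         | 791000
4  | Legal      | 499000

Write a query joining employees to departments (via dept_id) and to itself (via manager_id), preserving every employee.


Two LEFT JOINs from the same base table employees: one to departments via dept_id, one to employees itself via manager_id. Both are LEFT so every employee is preserved.
Match against departments:
  - employee 1 (Karen): dept_id=4 -> matches Legal
  - employee 2 (Tina): dept_id=2 -> matches Support
  - employee 3 (Wendy): dept_id=3 -> matches HR
  - employee 4 (Zoe): dept_id=NULL, no match -> kept with NULL
  - employee 5 (Jack): dept_id=3 -> matches HR
  - employee 6 (Quinn): dept_id=2 -> matches Support
  - employee 7 (Grace): dept_id=1 -> matches Operations
  - employee 8 (Xander): dept_id=NULL, no match -> kept with NULL
  - employee 9 (Fiona): dept_id=2 -> matches Support
Match against employees (self):
  - employee 1 (Karen): manager_id=NULL -> NULL
  - employee 2 (Tina): manager_id=NULL -> NULL
  - employee 3 (Wendy): manager_id=2 -> Tina
  - employee 4 (Zoe): manager_id=NULL -> NULL
  - employee 5 (Jack): manager_id=2 -> Tina
  - employee 6 (Quinn): manager_id=3 -> Wendy
  - employee 7 (Grace): manager_id=5 -> Jack
  - employee 8 (Xander): manager_id=NULL -> NULL
  - employee 9 (Fiona): manager_id=2 -> Tina

SQL:
SELECT a.name, b.name AS department, c.name AS manager
FROM employees a
LEFT JOIN departments b ON a.dept_id = b.id
LEFT JOIN employees c ON a.manager_id = c.id

Result:
name   | department | manager
-------+------------+--------
Karen  | Legal      | NULL   
Tina   | Support    | NULL   
Wendy  | HR         | Tina   
Zoe    | NULL       | NULL   
Jack   | HR         | Tina   
Quinn  | Support    | Wendy  
Grace  | Operations | Jack   
Xander | NULL       | NULL   
Fiona  | Support    | Tina   
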